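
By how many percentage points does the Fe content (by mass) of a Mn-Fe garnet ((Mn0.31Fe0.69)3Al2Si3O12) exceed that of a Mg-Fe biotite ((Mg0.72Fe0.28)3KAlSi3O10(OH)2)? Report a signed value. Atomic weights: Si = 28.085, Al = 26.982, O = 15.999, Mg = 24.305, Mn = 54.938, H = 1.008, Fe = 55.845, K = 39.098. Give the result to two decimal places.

First mineral: 115.599 g Fe in 496.898 g formula = 23.26 wt% Fe.
Second mineral: 46.910 g Fe in 443.748 g formula = 10.57 wt% Fe.
23.26% − 10.57% gives a difference of 12.69 percentage points.

12.69 percentage points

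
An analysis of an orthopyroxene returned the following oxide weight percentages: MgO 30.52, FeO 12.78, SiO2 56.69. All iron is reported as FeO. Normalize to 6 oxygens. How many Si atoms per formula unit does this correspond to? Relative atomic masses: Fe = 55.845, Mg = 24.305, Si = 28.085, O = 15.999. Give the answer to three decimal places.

30.52 wt% MgO ÷ 40.304 g/mol = 0.75724 mol, giving 0.75724 Mg and 0.75724 O.
12.78 wt% FeO ÷ 71.844 g/mol = 0.17789 mol, giving 0.17789 Fe and 0.17789 O.
56.69 wt% SiO2 ÷ 60.083 g/mol = 0.94353 mol, giving 0.94353 Si and 1.88706 O.
Oxygen sums to 2.82219; scaling by 6/2.82219 = 2.12601 puts the formula on 6 O.
Si: 0.94353 × 2.12601 = 2.006 atoms per formula unit.

2.006 Si apfu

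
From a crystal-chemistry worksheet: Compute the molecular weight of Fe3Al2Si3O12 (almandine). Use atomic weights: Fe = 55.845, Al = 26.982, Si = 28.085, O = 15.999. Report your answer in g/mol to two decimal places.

M = 3×55.845 + 2×26.982 + 3×28.085 + 12×15.999

497.74 g/mol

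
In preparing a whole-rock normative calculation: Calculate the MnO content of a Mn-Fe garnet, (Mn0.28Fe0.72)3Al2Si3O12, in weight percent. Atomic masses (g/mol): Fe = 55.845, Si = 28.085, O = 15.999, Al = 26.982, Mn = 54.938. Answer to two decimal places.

11.99 wt%

Molar mass of (Mn0.28Fe0.72)3Al2Si3O12 = 0.84×54.938 + 2.16×55.845 + 2×26.982 + 3×28.085 + 12×15.999 = 496.980 g/mol.
Each formula unit contains 0.84 Mn, equivalent to 0.84/1 = 0.8400 mol MnO.
M(MnO) = 1×54.938 + 1×15.999 = 70.937 g/mol.
Mass of MnO per formula unit = 0.8400 × 70.937 = 59.587 g.
MnO wt% = 59.587 / 496.980 × 100 = 11.99%.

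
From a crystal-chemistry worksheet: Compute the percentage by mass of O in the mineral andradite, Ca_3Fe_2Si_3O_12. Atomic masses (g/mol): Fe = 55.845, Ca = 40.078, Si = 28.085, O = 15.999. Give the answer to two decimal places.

37.78 mass %

Molar mass of Ca_3Fe_2Si_3O_12: 3·40.078 + 2·55.845 + 3·28.085 + 12·15.999 = 508.167 g/mol.
Mass of O per formula unit: 12 × 15.999 = 191.988 g.
Weight fraction O = 191.988 / 508.167 = 0.3778.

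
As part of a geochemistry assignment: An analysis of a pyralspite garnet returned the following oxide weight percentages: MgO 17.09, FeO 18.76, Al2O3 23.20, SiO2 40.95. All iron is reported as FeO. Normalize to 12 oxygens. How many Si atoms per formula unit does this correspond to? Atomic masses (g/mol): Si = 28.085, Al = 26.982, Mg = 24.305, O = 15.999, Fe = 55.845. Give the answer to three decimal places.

17.09 wt% MgO ÷ 40.304 g/mol = 0.42403 mol, giving 0.42403 Mg and 0.42403 O.
18.76 wt% FeO ÷ 71.844 g/mol = 0.26112 mol, giving 0.26112 Fe and 0.26112 O.
23.20 wt% Al2O3 ÷ 101.961 g/mol = 0.22754 mol, giving 0.45508 Al and 0.68262 O.
40.95 wt% SiO2 ÷ 60.083 g/mol = 0.68156 mol, giving 0.68156 Si and 1.36312 O.
Oxygen sums to 2.73089; scaling by 12/2.73089 = 4.39417 puts the formula on 12 O.
Si: 0.68156 × 4.39417 = 2.995 atoms per formula unit.

2.995 Si apfu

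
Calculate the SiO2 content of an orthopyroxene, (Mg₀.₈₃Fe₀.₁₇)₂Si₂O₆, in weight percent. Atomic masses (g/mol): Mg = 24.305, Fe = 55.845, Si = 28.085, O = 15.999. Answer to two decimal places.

Formula mass = 211.498 g/mol.
2 Si → 2.0000 mol SiO2 per formula unit; M(SiO2) = 60.083, so SiO2 mass = 120.166 g.
120.166/211.498 × 100 = 56.82 wt%.

56.82 wt%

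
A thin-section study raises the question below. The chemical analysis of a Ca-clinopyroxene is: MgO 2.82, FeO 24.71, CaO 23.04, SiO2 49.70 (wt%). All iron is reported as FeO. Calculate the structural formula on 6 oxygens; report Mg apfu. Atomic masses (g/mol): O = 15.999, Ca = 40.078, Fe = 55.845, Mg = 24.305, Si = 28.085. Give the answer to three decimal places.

MgO (M=40.304): mol = 0.06997; Mg = 0.06997, O = 0.06997.
FeO (M=71.844): mol = 0.34394; Fe = 0.34394, O = 0.34394.
CaO (M=56.077): mol = 0.41086; Ca = 0.41086, O = 0.41086.
SiO2 (M=60.083): mol = 0.82719; Si = 0.82719, O = 1.65438.
ΣO = 2.47915; factor = 6/ΣO = 2.42018.
Mg apfu = 0.06997 × 2.42018 = 0.169.

0.169 Mg apfu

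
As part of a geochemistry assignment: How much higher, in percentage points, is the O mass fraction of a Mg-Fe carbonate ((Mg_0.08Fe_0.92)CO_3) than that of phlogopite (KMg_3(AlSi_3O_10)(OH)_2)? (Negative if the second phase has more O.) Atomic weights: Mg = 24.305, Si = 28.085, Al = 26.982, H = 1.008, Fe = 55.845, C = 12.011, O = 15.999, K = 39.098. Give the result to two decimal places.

M((Mg_0.08Fe_0.92)CO_3) = 113.330 g/mol, so wt% O = 47.997/113.330 × 100 = 42.35%.
M(KMg_3(AlSi_3O_10)(OH)_2) = 417.254 g/mol, so wt% O = 191.988/417.254 × 100 = 46.01%.
42.35 − 46.01 = -3.66 pp.

-3.66 percentage points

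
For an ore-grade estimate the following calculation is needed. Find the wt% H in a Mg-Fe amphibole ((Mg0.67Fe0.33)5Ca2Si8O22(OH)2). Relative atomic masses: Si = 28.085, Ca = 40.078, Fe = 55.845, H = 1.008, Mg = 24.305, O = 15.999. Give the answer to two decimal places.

Molar mass of (Mg0.67Fe0.33)5Ca2Si8O22(OH)2: 3.35×24.305 + 1.65×55.845 + 2×40.078 + 8×28.085 + 24×15.999 + 2×1.008 = 864.394 g/mol.
Mass of H per formula unit: 2 × 1.008 = 2.016 g.
Weight fraction H = 2.016 / 864.394 = 0.0023.

0.23 weight percent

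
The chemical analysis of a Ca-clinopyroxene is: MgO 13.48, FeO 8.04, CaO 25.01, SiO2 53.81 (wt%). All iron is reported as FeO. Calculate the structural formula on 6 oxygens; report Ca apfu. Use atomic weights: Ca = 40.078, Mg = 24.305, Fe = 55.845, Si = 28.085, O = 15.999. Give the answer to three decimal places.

0.997 Ca apfu

MgO: 13.48/40.304 = 0.33446 mol → 0.33446 mol Mg, 0.33446 mol O.
FeO: 8.04/71.844 = 0.11191 mol → 0.11191 mol Fe, 0.11191 mol O.
CaO: 25.01/56.077 = 0.44599 mol → 0.44599 mol Ca, 0.44599 mol O.
SiO2: 53.81/60.083 = 0.89559 mol → 0.89559 mol Si, 1.79118 mol O.
Total oxygen = 2.68354 mol. Normalization factor = 6/2.68354 = 2.23585.
Ca per 6 O = 0.44599 × 2.23585 = 0.997.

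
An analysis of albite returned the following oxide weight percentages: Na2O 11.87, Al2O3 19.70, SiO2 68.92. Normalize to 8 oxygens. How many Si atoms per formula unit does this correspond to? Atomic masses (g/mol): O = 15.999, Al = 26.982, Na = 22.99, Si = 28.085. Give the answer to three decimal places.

2.994 Si apfu

11.87 wt% Na2O ÷ 61.979 g/mol = 0.19152 mol, giving 0.38304 Na and 0.19152 O.
19.70 wt% Al2O3 ÷ 101.961 g/mol = 0.19321 mol, giving 0.38642 Al and 0.57963 O.
68.92 wt% SiO2 ÷ 60.083 g/mol = 1.14708 mol, giving 1.14708 Si and 2.29416 O.
Oxygen sums to 3.06531; scaling by 8/3.06531 = 2.60985 puts the formula on 8 O.
Si: 1.14708 × 2.60985 = 2.994 atoms per formula unit.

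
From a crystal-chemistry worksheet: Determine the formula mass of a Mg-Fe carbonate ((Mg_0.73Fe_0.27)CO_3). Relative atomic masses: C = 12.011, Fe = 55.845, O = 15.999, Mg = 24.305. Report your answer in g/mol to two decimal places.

M = 0.73×24.305 + 0.27×55.845 + 1×12.011 + 3×15.999

92.83 g/mol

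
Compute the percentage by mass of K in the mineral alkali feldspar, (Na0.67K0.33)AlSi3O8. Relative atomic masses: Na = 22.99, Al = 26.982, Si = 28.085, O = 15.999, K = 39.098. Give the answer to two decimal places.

4.82 weight percent

Molar mass of (Na0.67K0.33)AlSi3O8: 0.67×22.99 + 0.33×39.098 + 1×26.982 + 3×28.085 + 8×15.999 = 267.535 g/mol.
Mass of K per formula unit: 0.33 × 39.098 = 12.902 g.
Weight fraction K = 12.902 / 267.535 = 0.0482.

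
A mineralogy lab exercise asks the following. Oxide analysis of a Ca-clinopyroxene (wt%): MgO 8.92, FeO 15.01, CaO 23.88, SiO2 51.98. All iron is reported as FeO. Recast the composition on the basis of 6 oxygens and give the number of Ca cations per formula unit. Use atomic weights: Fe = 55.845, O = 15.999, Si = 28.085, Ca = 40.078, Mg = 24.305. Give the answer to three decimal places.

0.988 Ca apfu

8.92 wt% MgO ÷ 40.304 g/mol = 0.22132 mol, giving 0.22132 Mg and 0.22132 O.
15.01 wt% FeO ÷ 71.844 g/mol = 0.20892 mol, giving 0.20892 Fe and 0.20892 O.
23.88 wt% CaO ÷ 56.077 g/mol = 0.42584 mol, giving 0.42584 Ca and 0.42584 O.
51.98 wt% SiO2 ÷ 60.083 g/mol = 0.86514 mol, giving 0.86514 Si and 1.73028 O.
Oxygen sums to 2.58636; scaling by 6/2.58636 = 2.31986 puts the formula on 6 O.
Ca: 0.42584 × 2.31986 = 0.988 atoms per formula unit.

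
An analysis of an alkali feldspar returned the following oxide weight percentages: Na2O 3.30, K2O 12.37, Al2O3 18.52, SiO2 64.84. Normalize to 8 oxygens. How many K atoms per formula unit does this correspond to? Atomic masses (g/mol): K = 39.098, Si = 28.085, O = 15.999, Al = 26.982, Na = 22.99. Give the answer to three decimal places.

3.30 wt% Na2O ÷ 61.979 g/mol = 0.05324 mol, giving 0.10648 Na and 0.05324 O.
12.37 wt% K2O ÷ 94.195 g/mol = 0.13132 mol, giving 0.26264 K and 0.13132 O.
18.52 wt% Al2O3 ÷ 101.961 g/mol = 0.18164 mol, giving 0.36328 Al and 0.54492 O.
64.84 wt% SiO2 ÷ 60.083 g/mol = 1.07917 mol, giving 1.07917 Si and 2.15834 O.
Oxygen sums to 2.88782; scaling by 8/2.88782 = 2.77026 puts the formula on 8 O.
K: 0.26264 × 2.77026 = 0.728 atoms per formula unit.

0.728 K apfu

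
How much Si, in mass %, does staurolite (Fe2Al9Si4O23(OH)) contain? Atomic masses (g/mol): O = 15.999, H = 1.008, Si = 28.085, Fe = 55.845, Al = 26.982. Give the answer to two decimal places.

13.19 mass %

Molar mass of Fe2Al9Si4O23(OH): 2·55.845 + 9·26.982 + 4·28.085 + 24·15.999 + 1·1.008 = 851.852 g/mol.
Mass of Si per formula unit: 4 × 28.085 = 112.340 g.
Weight fraction Si = 112.340 / 851.852 = 0.1319.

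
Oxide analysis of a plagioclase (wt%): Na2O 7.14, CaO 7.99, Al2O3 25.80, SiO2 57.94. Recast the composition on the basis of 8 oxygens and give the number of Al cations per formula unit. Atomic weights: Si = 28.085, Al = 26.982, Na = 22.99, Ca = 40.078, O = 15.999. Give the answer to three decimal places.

1.375 Al apfu

Na2O: 7.14/61.979 = 0.11520 mol → 0.23040 mol Na, 0.11520 mol O.
CaO: 7.99/56.077 = 0.14248 mol → 0.14248 mol Ca, 0.14248 mol O.
Al2O3: 25.80/101.961 = 0.25304 mol → 0.50608 mol Al, 0.75912 mol O.
SiO2: 57.94/60.083 = 0.96433 mol → 0.96433 mol Si, 1.92866 mol O.
Total oxygen = 2.94546 mol. Normalization factor = 8/2.94546 = 2.71604.
Al per 8 O = 0.50608 × 2.71604 = 1.375.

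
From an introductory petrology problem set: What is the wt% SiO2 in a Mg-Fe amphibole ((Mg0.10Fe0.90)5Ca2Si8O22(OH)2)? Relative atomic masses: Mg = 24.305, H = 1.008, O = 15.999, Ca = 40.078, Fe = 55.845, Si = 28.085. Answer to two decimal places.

Formula mass = 954.283 g/mol.
8 Si → 8.0000 mol SiO2 per formula unit; M(SiO2) = 60.083, so SiO2 mass = 480.664 g.
480.664/954.283 × 100 = 50.37 wt%.

50.37 wt%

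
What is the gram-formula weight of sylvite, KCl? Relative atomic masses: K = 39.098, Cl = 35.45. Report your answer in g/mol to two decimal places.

74.55 g/mol

The formula mass is the sum 1*39.098 + 1*35.45.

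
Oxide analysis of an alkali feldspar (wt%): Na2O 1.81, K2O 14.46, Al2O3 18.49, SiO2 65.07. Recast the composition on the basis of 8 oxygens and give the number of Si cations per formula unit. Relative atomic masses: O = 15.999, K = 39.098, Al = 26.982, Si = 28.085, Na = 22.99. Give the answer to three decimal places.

1.81 wt% Na2O ÷ 61.979 g/mol = 0.02920 mol, giving 0.05840 Na and 0.02920 O.
14.46 wt% K2O ÷ 94.195 g/mol = 0.15351 mol, giving 0.30702 K and 0.15351 O.
18.49 wt% Al2O3 ÷ 101.961 g/mol = 0.18134 mol, giving 0.36268 Al and 0.54402 O.
65.07 wt% SiO2 ÷ 60.083 g/mol = 1.08300 mol, giving 1.08300 Si and 2.16600 O.
Oxygen sums to 2.89273; scaling by 8/2.89273 = 2.76555 puts the formula on 8 O.
Si: 1.08300 × 2.76555 = 2.995 atoms per formula unit.

2.995 Si apfu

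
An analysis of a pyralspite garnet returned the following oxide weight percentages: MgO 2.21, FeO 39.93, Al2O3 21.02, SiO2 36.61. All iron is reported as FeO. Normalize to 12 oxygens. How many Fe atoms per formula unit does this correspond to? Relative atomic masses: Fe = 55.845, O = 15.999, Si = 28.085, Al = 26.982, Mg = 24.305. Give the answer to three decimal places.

MgO: 2.21/40.304 = 0.05483 mol → 0.05483 mol Mg, 0.05483 mol O.
FeO: 39.93/71.844 = 0.55579 mol → 0.55579 mol Fe, 0.55579 mol O.
Al2O3: 21.02/101.961 = 0.20616 mol → 0.41232 mol Al, 0.61848 mol O.
SiO2: 36.61/60.083 = 0.60932 mol → 0.60932 mol Si, 1.21864 mol O.
Total oxygen = 2.44774 mol. Normalization factor = 12/2.44774 = 4.90248.
Fe per 12 O = 0.55579 × 4.90248 = 2.725.

2.725 Fe apfu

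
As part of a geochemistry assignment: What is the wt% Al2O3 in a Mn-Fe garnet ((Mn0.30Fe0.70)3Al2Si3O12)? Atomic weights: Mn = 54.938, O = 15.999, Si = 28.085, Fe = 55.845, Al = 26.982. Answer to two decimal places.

20.52 wt%

M((Mn0.30Fe0.70)3Al2Si3O12) = 496.926 g/mol; M(Al2O3) = 101.961 g/mol.
Moles Al2O3 per formula unit = 2 Al ÷ 2 = 1.0000.
Al2O3 fraction = (1.0000 × 101.961) / 496.926 = 101.961/496.926 = 0.2052.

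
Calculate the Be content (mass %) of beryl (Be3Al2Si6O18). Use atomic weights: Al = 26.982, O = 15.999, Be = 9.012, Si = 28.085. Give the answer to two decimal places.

5.03 mass %

M(Be3Al2Si6O18) = 537.492 g/mol.
Be contributes 3 × 9.012 = 27.036 g per mole.
27.036/537.492 = 0.0503 → 5.03%.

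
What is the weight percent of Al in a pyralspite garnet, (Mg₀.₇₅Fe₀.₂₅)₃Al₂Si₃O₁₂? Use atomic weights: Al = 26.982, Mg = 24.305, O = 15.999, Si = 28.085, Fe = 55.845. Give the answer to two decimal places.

12.64 weight percent

Formula mass = 2.25*24.305 + 0.75*55.845 + 2*26.982 + 3*28.085 + 12*15.999 = 426.777 g/mol, of which 53.964 g is Al.
So Al makes up 53.964/426.777 = 0.1264 of the mass, i.e. 12.64%.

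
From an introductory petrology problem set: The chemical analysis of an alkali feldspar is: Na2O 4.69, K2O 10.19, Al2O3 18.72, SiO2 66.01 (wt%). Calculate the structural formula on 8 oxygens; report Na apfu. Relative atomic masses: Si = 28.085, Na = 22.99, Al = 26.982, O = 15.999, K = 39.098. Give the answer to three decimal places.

4.69 wt% Na2O ÷ 61.979 g/mol = 0.07567 mol, giving 0.15134 Na and 0.07567 O.
10.19 wt% K2O ÷ 94.195 g/mol = 0.10818 mol, giving 0.21636 K and 0.10818 O.
18.72 wt% Al2O3 ÷ 101.961 g/mol = 0.18360 mol, giving 0.36720 Al and 0.55080 O.
66.01 wt% SiO2 ÷ 60.083 g/mol = 1.09865 mol, giving 1.09865 Si and 2.19730 O.
Oxygen sums to 2.93195; scaling by 8/2.93195 = 2.72856 puts the formula on 8 O.
Na: 0.15134 × 2.72856 = 0.413 atoms per formula unit.

0.413 Na apfu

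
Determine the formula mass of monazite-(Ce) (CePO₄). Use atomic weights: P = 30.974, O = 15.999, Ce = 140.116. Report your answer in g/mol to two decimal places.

235.09 g/mol

Ce: 1 × 140.116 = 140.1160
P: 1 × 30.974 = 30.9740
O: 4 × 15.999 = 63.9960
Summing the contributions gives the formula mass.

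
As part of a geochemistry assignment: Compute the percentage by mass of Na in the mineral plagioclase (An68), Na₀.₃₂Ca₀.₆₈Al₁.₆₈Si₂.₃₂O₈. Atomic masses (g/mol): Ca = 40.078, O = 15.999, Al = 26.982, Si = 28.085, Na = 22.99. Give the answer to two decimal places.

2.69 mass %

Molar mass of Na₀.₃₂Ca₀.₆₈Al₁.₆₈Si₂.₃₂O₈: 0.32×22.99 + 0.68×40.078 + 1.68×26.982 + 2.32×28.085 + 8×15.999 = 273.089 g/mol.
Mass of Na per formula unit: 0.32 × 22.99 = 7.357 g.
Weight fraction Na = 7.357 / 273.089 = 0.0269.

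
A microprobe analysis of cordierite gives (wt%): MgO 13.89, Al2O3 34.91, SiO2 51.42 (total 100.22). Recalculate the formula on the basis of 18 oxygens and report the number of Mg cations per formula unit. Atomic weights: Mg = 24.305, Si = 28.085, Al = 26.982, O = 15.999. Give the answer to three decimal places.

MgO (M=40.304): mol = 0.34463; Mg = 0.34463, O = 0.34463.
Al2O3 (M=101.961): mol = 0.34239; Al = 0.68478, O = 1.02717.
SiO2 (M=60.083): mol = 0.85582; Si = 0.85582, O = 1.71164.
ΣO = 3.08344; factor = 18/ΣO = 5.83764.
Mg apfu = 0.34463 × 5.83764 = 2.012.

2.012 Mg apfu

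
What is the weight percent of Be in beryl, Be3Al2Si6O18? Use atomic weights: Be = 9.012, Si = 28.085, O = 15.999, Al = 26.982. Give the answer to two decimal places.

5.03 mass %

Molar mass of Be3Al2Si6O18: 3·9.012 + 2·26.982 + 6·28.085 + 18·15.999 = 537.492 g/mol.
Mass of Be per formula unit: 3 × 9.012 = 27.036 g.
Weight fraction Be = 27.036 / 537.492 = 0.0503.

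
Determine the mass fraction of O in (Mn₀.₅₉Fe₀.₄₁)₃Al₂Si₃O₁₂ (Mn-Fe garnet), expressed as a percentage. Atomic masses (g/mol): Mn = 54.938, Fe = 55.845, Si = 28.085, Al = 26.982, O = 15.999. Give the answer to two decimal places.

38.70 weight percent

Formula mass = 1.77*54.938 + 1.23*55.845 + 2*26.982 + 3*28.085 + 12*15.999 = 496.137 g/mol, of which 191.988 g is O.
So O makes up 191.988/496.137 = 0.3870 of the mass, i.e. 38.70%.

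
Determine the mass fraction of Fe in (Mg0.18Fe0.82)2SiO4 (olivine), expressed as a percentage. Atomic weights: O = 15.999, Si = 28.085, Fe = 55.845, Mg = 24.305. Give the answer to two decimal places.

47.60 wt%

Molar mass of (Mg0.18Fe0.82)2SiO4: 0.36·24.305 + 1.64·55.845 + 1·28.085 + 4·15.999 = 192.417 g/mol.
Mass of Fe per formula unit: 1.64 × 55.845 = 91.586 g.
Weight fraction Fe = 91.586 / 192.417 = 0.4760.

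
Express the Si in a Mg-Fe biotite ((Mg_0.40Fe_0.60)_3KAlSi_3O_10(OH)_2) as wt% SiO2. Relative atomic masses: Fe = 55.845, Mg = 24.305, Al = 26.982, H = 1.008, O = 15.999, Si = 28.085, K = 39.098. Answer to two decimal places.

38.03 wt%

Molar mass of (Mg_0.40Fe_0.60)_3KAlSi_3O_10(OH)_2 = 1.20·24.305 + 1.80·55.845 + 1·39.098 + 1·26.982 + 3·28.085 + 12·15.999 + 2·1.008 = 474.026 g/mol.
Each formula unit contains 3 Si, equivalent to 3/1 = 3.0000 mol SiO2.
M(SiO2) = 1×28.085 + 2×15.999 = 60.083 g/mol.
Mass of SiO2 per formula unit = 3.0000 × 60.083 = 180.249 g.
SiO2 wt% = 180.249 / 474.026 × 100 = 38.03%.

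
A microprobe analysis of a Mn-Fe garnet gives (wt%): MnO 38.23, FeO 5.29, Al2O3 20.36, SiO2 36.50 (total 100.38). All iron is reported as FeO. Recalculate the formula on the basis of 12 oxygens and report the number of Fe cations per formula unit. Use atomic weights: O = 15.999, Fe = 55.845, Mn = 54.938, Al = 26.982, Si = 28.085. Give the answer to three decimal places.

0.364 Fe apfu

38.23 wt% MnO ÷ 70.937 g/mol = 0.53893 mol, giving 0.53893 Mn and 0.53893 O.
5.29 wt% FeO ÷ 71.844 g/mol = 0.07363 mol, giving 0.07363 Fe and 0.07363 O.
20.36 wt% Al2O3 ÷ 101.961 g/mol = 0.19968 mol, giving 0.39936 Al and 0.59904 O.
36.50 wt% SiO2 ÷ 60.083 g/mol = 0.60749 mol, giving 0.60749 Si and 1.21498 O.
Oxygen sums to 2.42658; scaling by 12/2.42658 = 4.94523 puts the formula on 12 O.
Fe: 0.07363 × 4.94523 = 0.364 atoms per formula unit.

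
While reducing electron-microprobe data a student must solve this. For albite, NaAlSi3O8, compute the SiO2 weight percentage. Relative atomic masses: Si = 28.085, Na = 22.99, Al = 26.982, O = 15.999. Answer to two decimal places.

Molar mass of NaAlSi3O8 = 1×22.99 + 1×26.982 + 3×28.085 + 8×15.999 = 262.219 g/mol.
Each formula unit contains 3 Si, equivalent to 3/1 = 3.0000 mol SiO2.
M(SiO2) = 1×28.085 + 2×15.999 = 60.083 g/mol.
Mass of SiO2 per formula unit = 3.0000 × 60.083 = 180.249 g.
SiO2 wt% = 180.249 / 262.219 × 100 = 68.74%.

68.74 wt%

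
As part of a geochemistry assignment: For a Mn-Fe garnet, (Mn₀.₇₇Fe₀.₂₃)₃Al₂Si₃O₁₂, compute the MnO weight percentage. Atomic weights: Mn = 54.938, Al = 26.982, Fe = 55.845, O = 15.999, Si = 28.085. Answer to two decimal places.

M((Mn₀.₇₇Fe₀.₂₃)₃Al₂Si₃O₁₂) = 495.647 g/mol; M(MnO) = 70.937 g/mol.
Moles MnO per formula unit = 2.31 Mn ÷ 1 = 2.3100.
MnO fraction = (2.3100 × 70.937) / 495.647 = 163.864/495.647 = 0.3306.

33.06 wt%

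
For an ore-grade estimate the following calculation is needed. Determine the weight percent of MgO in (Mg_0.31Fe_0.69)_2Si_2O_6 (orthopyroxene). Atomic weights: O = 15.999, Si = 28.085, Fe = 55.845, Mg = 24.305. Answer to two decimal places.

Molar mass of (Mg_0.31Fe_0.69)_2Si_2O_6 = 0.62*24.305 + 1.38*55.845 + 2*28.085 + 6*15.999 = 244.299 g/mol.
Each formula unit contains 0.62 Mg, equivalent to 0.62/1 = 0.6200 mol MgO.
M(MgO) = 1×24.305 + 1×15.999 = 40.304 g/mol.
Mass of MgO per formula unit = 0.6200 × 40.304 = 24.988 g.
MgO wt% = 24.988 / 244.299 × 100 = 10.23%.

10.23 wt%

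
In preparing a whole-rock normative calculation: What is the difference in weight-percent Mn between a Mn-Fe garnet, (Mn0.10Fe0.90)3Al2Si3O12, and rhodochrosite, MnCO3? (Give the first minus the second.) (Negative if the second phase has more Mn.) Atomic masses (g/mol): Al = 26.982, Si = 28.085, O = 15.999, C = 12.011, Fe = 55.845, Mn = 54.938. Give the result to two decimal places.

-44.48 percentage points

First mineral: 16.481 g Mn in 497.470 g formula = 3.31 wt% Mn.
Second mineral: 54.938 g Mn in 114.946 g formula = 47.79 wt% Mn.
3.31% − 47.79% gives a difference of -44.48 percentage points.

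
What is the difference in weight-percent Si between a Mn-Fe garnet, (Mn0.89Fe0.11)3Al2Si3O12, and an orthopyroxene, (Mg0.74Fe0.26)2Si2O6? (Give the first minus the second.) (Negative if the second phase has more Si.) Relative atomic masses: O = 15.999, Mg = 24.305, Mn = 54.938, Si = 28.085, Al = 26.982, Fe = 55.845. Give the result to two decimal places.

-8.85 percentage points

M((Mn0.89Fe0.11)3Al2Si3O12) = 495.320 g/mol, so wt% Si = 84.255/495.320 × 100 = 17.01%.
M((Mg0.74Fe0.26)2Si2O6) = 217.175 g/mol, so wt% Si = 56.170/217.175 × 100 = 25.86%.
17.01 − 25.86 = -8.85 pp.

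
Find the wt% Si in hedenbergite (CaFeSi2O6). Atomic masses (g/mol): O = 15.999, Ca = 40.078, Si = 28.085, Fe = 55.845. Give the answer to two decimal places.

M(CaFeSi2O6) = 248.087 g/mol.
Si contributes 2 × 28.085 = 56.170 g per mole.
56.170/248.087 = 0.2264 → 22.64%.

22.64 mass %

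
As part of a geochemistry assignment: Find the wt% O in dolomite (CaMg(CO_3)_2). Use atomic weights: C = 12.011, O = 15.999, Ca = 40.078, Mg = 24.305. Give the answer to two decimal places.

Formula mass = 1*40.078 + 1*24.305 + 2*12.011 + 6*15.999 = 184.399 g/mol, of which 95.994 g is O.
So O makes up 95.994/184.399 = 0.5206 of the mass, i.e. 52.06%.

52.06 weight percent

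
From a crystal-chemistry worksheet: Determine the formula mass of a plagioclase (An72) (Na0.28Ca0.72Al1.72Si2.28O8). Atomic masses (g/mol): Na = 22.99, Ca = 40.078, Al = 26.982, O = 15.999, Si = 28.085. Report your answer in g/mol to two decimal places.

M = 0.28×22.99 + 0.72×40.078 + 1.72×26.982 + 2.28×28.085 + 8×15.999

273.73 g/mol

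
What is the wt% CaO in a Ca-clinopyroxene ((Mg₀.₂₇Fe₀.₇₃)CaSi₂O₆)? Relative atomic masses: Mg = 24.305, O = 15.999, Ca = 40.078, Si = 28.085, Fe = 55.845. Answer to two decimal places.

23.41 wt%

Molar mass of (Mg₀.₂₇Fe₀.₇₃)CaSi₂O₆ = 0.27·24.305 + 0.73·55.845 + 1·40.078 + 2·28.085 + 6·15.999 = 239.571 g/mol.
Each formula unit contains 1 Ca, equivalent to 1/1 = 1.0000 mol CaO.
M(CaO) = 1×40.078 + 1×15.999 = 56.077 g/mol.
Mass of CaO per formula unit = 1.0000 × 56.077 = 56.077 g.
CaO wt% = 56.077 / 239.571 × 100 = 23.41%.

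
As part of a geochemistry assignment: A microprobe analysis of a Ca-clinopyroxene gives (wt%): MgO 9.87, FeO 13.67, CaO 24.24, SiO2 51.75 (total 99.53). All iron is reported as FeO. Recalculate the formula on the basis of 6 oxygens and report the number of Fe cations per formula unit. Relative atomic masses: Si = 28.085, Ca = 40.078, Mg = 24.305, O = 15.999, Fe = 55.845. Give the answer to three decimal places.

0.441 Fe apfu

9.87 wt% MgO ÷ 40.304 g/mol = 0.24489 mol, giving 0.24489 Mg and 0.24489 O.
13.67 wt% FeO ÷ 71.844 g/mol = 0.19027 mol, giving 0.19027 Fe and 0.19027 O.
24.24 wt% CaO ÷ 56.077 g/mol = 0.43226 mol, giving 0.43226 Ca and 0.43226 O.
51.75 wt% SiO2 ÷ 60.083 g/mol = 0.86131 mol, giving 0.86131 Si and 1.72262 O.
Oxygen sums to 2.59004; scaling by 6/2.59004 = 2.31657 puts the formula on 6 O.
Fe: 0.19027 × 2.31657 = 0.441 atoms per formula unit.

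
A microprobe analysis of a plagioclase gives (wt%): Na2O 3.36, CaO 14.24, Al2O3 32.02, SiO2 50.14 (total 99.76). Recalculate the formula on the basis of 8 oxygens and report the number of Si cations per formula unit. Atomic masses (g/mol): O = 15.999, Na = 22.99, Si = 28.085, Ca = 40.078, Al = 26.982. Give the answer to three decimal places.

2.287 Si apfu

Na2O: 3.36/61.979 = 0.05421 mol → 0.10842 mol Na, 0.05421 mol O.
CaO: 14.24/56.077 = 0.25394 mol → 0.25394 mol Ca, 0.25394 mol O.
Al2O3: 32.02/101.961 = 0.31404 mol → 0.62808 mol Al, 0.94212 mol O.
SiO2: 50.14/60.083 = 0.83451 mol → 0.83451 mol Si, 1.66902 mol O.
Total oxygen = 2.91929 mol. Normalization factor = 8/2.91929 = 2.74039.
Si per 8 O = 0.83451 × 2.74039 = 2.287.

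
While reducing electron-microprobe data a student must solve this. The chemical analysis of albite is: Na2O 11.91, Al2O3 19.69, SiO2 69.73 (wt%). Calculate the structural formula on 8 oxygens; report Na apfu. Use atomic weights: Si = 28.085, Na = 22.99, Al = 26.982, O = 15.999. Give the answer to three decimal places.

0.994 Na apfu

11.91 wt% Na2O ÷ 61.979 g/mol = 0.19216 mol, giving 0.38432 Na and 0.19216 O.
19.69 wt% Al2O3 ÷ 101.961 g/mol = 0.19311 mol, giving 0.38622 Al and 0.57933 O.
69.73 wt% SiO2 ÷ 60.083 g/mol = 1.16056 mol, giving 1.16056 Si and 2.32112 O.
Oxygen sums to 3.09261; scaling by 8/3.09261 = 2.58681 puts the formula on 8 O.
Na: 0.38432 × 2.58681 = 0.994 atoms per formula unit.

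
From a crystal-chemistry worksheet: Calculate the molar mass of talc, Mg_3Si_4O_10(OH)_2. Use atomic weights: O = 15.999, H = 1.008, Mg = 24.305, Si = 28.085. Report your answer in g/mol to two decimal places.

379.26 g/mol

M = 3·24.305 + 4·28.085 + 12·15.999 + 2·1.008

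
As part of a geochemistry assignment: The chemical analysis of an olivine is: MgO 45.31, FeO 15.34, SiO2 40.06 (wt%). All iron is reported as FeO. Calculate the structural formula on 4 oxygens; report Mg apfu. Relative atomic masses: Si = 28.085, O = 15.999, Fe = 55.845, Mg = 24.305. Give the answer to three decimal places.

1.683 Mg apfu

MgO: 45.31/40.304 = 1.12421 mol → 1.12421 mol Mg, 1.12421 mol O.
FeO: 15.34/71.844 = 0.21352 mol → 0.21352 mol Fe, 0.21352 mol O.
SiO2: 40.06/60.083 = 0.66674 mol → 0.66674 mol Si, 1.33348 mol O.
Total oxygen = 2.67121 mol. Normalization factor = 4/2.67121 = 1.49745.
Mg per 4 O = 1.12421 × 1.49745 = 1.683.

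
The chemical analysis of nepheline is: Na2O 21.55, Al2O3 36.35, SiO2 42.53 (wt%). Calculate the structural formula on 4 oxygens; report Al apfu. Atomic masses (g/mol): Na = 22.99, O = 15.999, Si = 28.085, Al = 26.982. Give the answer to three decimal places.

1.007 Al apfu

21.55 wt% Na2O ÷ 61.979 g/mol = 0.34770 mol, giving 0.69540 Na and 0.34770 O.
36.35 wt% Al2O3 ÷ 101.961 g/mol = 0.35651 mol, giving 0.71302 Al and 1.06953 O.
42.53 wt% SiO2 ÷ 60.083 g/mol = 0.70785 mol, giving 0.70785 Si and 1.41570 O.
Oxygen sums to 2.83293; scaling by 4/2.83293 = 1.41197 puts the formula on 4 O.
Al: 0.71302 × 1.41197 = 1.007 atoms per formula unit.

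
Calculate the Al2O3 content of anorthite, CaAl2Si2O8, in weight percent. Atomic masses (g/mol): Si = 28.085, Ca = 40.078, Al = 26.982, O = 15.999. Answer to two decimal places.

36.65 wt%

Molar mass of CaAl2Si2O8 = 1×40.078 + 2×26.982 + 2×28.085 + 8×15.999 = 278.204 g/mol.
Each formula unit contains 2 Al, equivalent to 2/2 = 1.0000 mol Al2O3.
M(Al2O3) = 2×26.982 + 3×15.999 = 101.961 g/mol.
Mass of Al2O3 per formula unit = 1.0000 × 101.961 = 101.961 g.
Al2O3 wt% = 101.961 / 278.204 × 100 = 36.65%.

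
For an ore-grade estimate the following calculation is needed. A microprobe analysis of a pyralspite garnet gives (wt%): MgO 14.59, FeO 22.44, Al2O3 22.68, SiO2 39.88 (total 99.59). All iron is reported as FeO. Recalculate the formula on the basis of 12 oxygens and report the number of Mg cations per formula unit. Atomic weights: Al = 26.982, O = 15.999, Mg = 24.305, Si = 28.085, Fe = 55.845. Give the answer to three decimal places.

1.627 Mg apfu

MgO: 14.59/40.304 = 0.36200 mol → 0.36200 mol Mg, 0.36200 mol O.
FeO: 22.44/71.844 = 0.31234 mol → 0.31234 mol Fe, 0.31234 mol O.
Al2O3: 22.68/101.961 = 0.22244 mol → 0.44488 mol Al, 0.66732 mol O.
SiO2: 39.88/60.083 = 0.66375 mol → 0.66375 mol Si, 1.32750 mol O.
Total oxygen = 2.66916 mol. Normalization factor = 12/2.66916 = 4.49580.
Mg per 12 O = 0.36200 × 4.49580 = 1.627.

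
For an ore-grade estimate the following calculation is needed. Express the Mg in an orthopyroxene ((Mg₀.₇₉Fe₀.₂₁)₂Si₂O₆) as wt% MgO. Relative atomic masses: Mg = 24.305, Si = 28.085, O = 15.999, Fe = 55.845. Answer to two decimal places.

Molar mass of (Mg₀.₇₉Fe₀.₂₁)₂Si₂O₆ = 1.58·24.305 + 0.42·55.845 + 2·28.085 + 6·15.999 = 214.021 g/mol.
Each formula unit contains 1.58 Mg, equivalent to 1.58/1 = 1.5800 mol MgO.
M(MgO) = 1×24.305 + 1×15.999 = 40.304 g/mol.
Mass of MgO per formula unit = 1.5800 × 40.304 = 63.680 g.
MgO wt% = 63.680 / 214.021 × 100 = 29.75%.

29.75 wt%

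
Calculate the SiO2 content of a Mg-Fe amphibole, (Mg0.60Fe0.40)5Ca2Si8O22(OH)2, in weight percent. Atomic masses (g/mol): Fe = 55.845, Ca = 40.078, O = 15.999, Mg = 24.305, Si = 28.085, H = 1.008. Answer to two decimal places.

Formula mass = 875.433 g/mol.
8 Si → 8.0000 mol SiO2 per formula unit; M(SiO2) = 60.083, so SiO2 mass = 480.664 g.
480.664/875.433 × 100 = 54.91 wt%.

54.91 wt%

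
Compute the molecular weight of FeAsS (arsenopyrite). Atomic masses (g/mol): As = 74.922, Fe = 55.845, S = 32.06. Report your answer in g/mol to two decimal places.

M = 1(55.845) + 1(74.922) + 1(32.06)

162.83 g/mol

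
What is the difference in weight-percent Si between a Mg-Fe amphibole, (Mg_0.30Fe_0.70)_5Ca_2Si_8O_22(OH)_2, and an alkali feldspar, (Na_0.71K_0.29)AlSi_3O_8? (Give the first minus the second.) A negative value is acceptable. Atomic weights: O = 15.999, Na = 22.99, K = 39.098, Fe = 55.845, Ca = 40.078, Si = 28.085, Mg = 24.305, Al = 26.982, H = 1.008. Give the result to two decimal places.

Si in (Mg_0.30Fe_0.70)_5Ca_2Si_8O_22(OH)_2: molar mass 922.743 g/mol; 8×28.085 = 224.680 g → 24.35 wt%.
Si in (Na_0.71K_0.29)AlSi_3O_8: molar mass 266.890 g/mol; 3×28.085 = 84.255 g → 31.57 wt%.
Difference = 24.35 − 31.57 = -7.22 percentage points.

-7.22 percentage points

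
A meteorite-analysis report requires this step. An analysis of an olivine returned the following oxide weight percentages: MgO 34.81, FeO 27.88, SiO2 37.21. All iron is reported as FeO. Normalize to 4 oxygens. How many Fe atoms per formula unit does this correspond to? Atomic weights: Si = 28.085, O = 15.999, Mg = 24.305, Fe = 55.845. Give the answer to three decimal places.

0.623 Fe apfu

34.81 wt% MgO ÷ 40.304 g/mol = 0.86369 mol, giving 0.86369 Mg and 0.86369 O.
27.88 wt% FeO ÷ 71.844 g/mol = 0.38806 mol, giving 0.38806 Fe and 0.38806 O.
37.21 wt% SiO2 ÷ 60.083 g/mol = 0.61931 mol, giving 0.61931 Si and 1.23862 O.
Oxygen sums to 2.49037; scaling by 4/2.49037 = 1.60619 puts the formula on 4 O.
Fe: 0.38806 × 1.60619 = 0.623 atoms per formula unit.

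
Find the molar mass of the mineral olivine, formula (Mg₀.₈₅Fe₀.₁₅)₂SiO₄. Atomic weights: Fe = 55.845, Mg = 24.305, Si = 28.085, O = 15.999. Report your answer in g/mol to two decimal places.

150.15 g/mol

The formula mass is the sum 1.70*24.305 + 0.30*55.845 + 1*28.085 + 4*15.999.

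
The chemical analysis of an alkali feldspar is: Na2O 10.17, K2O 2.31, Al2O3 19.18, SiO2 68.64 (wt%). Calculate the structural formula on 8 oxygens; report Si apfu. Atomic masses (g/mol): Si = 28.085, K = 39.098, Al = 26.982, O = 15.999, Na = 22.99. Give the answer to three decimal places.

Na2O (M=61.979): mol = 0.16409; Na = 0.32818, O = 0.16409.
K2O (M=94.195): mol = 0.02452; K = 0.04904, O = 0.02452.
Al2O3 (M=101.961): mol = 0.18811; Al = 0.37622, O = 0.56433.
SiO2 (M=60.083): mol = 1.14242; Si = 1.14242, O = 2.28484.
ΣO = 3.03778; factor = 8/ΣO = 2.63350.
Si apfu = 1.14242 × 2.63350 = 3.009.

3.009 Si apfu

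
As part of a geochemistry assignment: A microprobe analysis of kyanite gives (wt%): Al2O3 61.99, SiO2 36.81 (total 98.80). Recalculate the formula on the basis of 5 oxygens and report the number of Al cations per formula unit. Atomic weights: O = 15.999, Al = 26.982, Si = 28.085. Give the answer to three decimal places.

Al2O3 (M=101.961): mol = 0.60798; Al = 1.21596, O = 1.82394.
SiO2 (M=60.083): mol = 0.61265; Si = 0.61265, O = 1.22530.
ΣO = 3.04924; factor = 5/ΣO = 1.63975.
Al apfu = 1.21596 × 1.63975 = 1.994.

1.994 Al apfu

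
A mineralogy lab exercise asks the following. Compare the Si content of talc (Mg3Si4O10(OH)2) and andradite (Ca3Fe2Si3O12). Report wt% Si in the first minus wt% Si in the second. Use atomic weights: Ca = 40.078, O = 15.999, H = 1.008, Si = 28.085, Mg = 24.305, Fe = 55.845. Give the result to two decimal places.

13.04 percentage points

First mineral: 112.340 g Si in 379.259 g formula = 29.62 wt% Si.
Second mineral: 84.255 g Si in 508.167 g formula = 16.58 wt% Si.
29.62% − 16.58% gives a difference of 13.04 percentage points.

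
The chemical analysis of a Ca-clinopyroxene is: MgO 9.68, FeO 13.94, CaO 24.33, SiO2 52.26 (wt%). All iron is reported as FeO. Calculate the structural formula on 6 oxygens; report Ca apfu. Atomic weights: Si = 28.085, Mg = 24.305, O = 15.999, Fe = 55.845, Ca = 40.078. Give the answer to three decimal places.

MgO: 9.68/40.304 = 0.24017 mol → 0.24017 mol Mg, 0.24017 mol O.
FeO: 13.94/71.844 = 0.19403 mol → 0.19403 mol Fe, 0.19403 mol O.
CaO: 24.33/56.077 = 0.43387 mol → 0.43387 mol Ca, 0.43387 mol O.
SiO2: 52.26/60.083 = 0.86980 mol → 0.86980 mol Si, 1.73960 mol O.
Total oxygen = 2.60767 mol. Normalization factor = 6/2.60767 = 2.30090.
Ca per 6 O = 0.43387 × 2.30090 = 0.998.

0.998 Ca apfu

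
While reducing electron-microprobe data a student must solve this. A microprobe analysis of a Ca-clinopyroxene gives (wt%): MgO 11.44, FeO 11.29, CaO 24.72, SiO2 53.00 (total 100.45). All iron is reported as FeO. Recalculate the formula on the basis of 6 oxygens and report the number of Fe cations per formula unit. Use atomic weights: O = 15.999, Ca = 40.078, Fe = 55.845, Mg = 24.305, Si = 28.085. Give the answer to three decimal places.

11.44 wt% MgO ÷ 40.304 g/mol = 0.28384 mol, giving 0.28384 Mg and 0.28384 O.
11.29 wt% FeO ÷ 71.844 g/mol = 0.15715 mol, giving 0.15715 Fe and 0.15715 O.
24.72 wt% CaO ÷ 56.077 g/mol = 0.44082 mol, giving 0.44082 Ca and 0.44082 O.
53.00 wt% SiO2 ÷ 60.083 g/mol = 0.88211 mol, giving 0.88211 Si and 1.76422 O.
Oxygen sums to 2.64603; scaling by 6/2.64603 = 2.26755 puts the formula on 6 O.
Fe: 0.15715 × 2.26755 = 0.356 atoms per formula unit.

0.356 Fe apfu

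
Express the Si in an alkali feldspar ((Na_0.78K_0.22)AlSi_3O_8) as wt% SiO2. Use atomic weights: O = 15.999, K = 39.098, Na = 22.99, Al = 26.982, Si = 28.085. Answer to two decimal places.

67.82 wt%

Molar mass of (Na_0.78K_0.22)AlSi_3O_8 = 0.78*22.99 + 0.22*39.098 + 1*26.982 + 3*28.085 + 8*15.999 = 265.763 g/mol.
Each formula unit contains 3 Si, equivalent to 3/1 = 3.0000 mol SiO2.
M(SiO2) = 1×28.085 + 2×15.999 = 60.083 g/mol.
Mass of SiO2 per formula unit = 3.0000 × 60.083 = 180.249 g.
SiO2 wt% = 180.249 / 265.763 × 100 = 67.82%.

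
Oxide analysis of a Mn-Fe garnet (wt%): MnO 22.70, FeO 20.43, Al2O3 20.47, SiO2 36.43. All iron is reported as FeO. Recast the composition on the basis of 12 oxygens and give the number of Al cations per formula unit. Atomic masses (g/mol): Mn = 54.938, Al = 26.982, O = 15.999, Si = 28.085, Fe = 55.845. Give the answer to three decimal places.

MnO: 22.70/70.937 = 0.32000 mol → 0.32000 mol Mn, 0.32000 mol O.
FeO: 20.43/71.844 = 0.28437 mol → 0.28437 mol Fe, 0.28437 mol O.
Al2O3: 20.47/101.961 = 0.20076 mol → 0.40152 mol Al, 0.60228 mol O.
SiO2: 36.43/60.083 = 0.60633 mol → 0.60633 mol Si, 1.21266 mol O.
Total oxygen = 2.41931 mol. Normalization factor = 12/2.41931 = 4.96009.
Al per 12 O = 0.40152 × 4.96009 = 1.992.

1.992 Al apfu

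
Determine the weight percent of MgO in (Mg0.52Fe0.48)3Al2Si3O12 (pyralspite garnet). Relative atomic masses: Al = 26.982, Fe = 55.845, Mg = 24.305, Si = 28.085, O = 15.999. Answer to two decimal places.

14.02 wt%

M((Mg0.52Fe0.48)3Al2Si3O12) = 448.540 g/mol; M(MgO) = 40.304 g/mol.
Moles MgO per formula unit = 1.56 Mg ÷ 1 = 1.5600.
MgO fraction = (1.5600 × 40.304) / 448.540 = 62.874/448.540 = 0.1402.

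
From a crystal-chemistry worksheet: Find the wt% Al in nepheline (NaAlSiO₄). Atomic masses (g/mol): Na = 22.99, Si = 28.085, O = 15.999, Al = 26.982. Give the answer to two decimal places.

M(NaAlSiO₄) = 142.053 g/mol.
Al contributes 1 × 26.982 = 26.982 g per mole.
26.982/142.053 = 0.1899 → 18.99%.

18.99 weight percent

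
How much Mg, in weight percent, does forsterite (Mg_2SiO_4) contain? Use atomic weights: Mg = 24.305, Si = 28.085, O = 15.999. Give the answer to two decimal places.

Formula mass = 2*24.305 + 1*28.085 + 4*15.999 = 140.691 g/mol, of which 48.610 g is Mg.
So Mg makes up 48.610/140.691 = 0.3455 of the mass, i.e. 34.55%.

34.55 weight percent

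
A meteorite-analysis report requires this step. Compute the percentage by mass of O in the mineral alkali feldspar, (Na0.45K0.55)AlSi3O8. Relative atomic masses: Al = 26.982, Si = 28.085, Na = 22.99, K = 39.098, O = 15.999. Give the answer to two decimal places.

Molar mass of (Na0.45K0.55)AlSi3O8: 0.45×22.99 + 0.55×39.098 + 1×26.982 + 3×28.085 + 8×15.999 = 271.078 g/mol.
Mass of O per formula unit: 8 × 15.999 = 127.992 g.
Weight fraction O = 127.992 / 271.078 = 0.4722.

47.22 weight percent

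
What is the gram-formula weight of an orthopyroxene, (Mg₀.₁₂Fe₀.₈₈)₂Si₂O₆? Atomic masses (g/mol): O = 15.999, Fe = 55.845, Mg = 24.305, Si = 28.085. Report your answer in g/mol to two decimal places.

256.28 g/mol

Mg: 0.24 × 24.305 = 5.8332
Fe: 1.76 × 55.845 = 98.2872
Si: 2 × 28.085 = 56.1700
O: 6 × 15.999 = 95.9940
Summing the contributions gives the formula mass.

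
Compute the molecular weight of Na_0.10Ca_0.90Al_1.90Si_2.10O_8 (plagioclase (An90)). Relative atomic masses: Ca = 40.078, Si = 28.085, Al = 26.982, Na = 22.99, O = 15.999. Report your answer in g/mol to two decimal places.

276.61 g/mol

Na: 0.10 × 22.99 = 2.2990
Ca: 0.90 × 40.078 = 36.0702
Al: 1.90 × 26.982 = 51.2658
Si: 2.10 × 28.085 = 58.9785
O: 8 × 15.999 = 127.9920
Summing the contributions gives the formula mass.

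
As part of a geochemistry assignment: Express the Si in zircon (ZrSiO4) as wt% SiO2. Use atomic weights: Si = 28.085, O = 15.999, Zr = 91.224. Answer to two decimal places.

M(ZrSiO4) = 183.305 g/mol; M(SiO2) = 60.083 g/mol.
Moles SiO2 per formula unit = 1 Si ÷ 1 = 1.0000.
SiO2 fraction = (1.0000 × 60.083) / 183.305 = 60.083/183.305 = 0.3278.

32.78 wt%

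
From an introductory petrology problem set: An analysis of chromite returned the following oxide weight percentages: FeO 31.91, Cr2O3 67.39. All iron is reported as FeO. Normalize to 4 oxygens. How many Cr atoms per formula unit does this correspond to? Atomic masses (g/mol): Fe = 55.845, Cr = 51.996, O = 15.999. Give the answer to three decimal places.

31.91 wt% FeO ÷ 71.844 g/mol = 0.44416 mol, giving 0.44416 Fe and 0.44416 O.
67.39 wt% Cr2O3 ÷ 151.989 g/mol = 0.44339 mol, giving 0.88678 Cr and 1.33017 O.
Oxygen sums to 1.77433; scaling by 4/1.77433 = 2.25437 puts the formula on 4 O.
Cr: 0.88678 × 2.25437 = 1.999 atoms per formula unit.

1.999 Cr apfu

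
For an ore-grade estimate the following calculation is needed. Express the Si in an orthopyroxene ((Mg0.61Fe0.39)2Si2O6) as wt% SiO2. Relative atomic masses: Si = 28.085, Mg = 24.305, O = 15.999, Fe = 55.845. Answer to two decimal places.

53.32 wt%

Formula mass = 225.375 g/mol.
2 Si → 2.0000 mol SiO2 per formula unit; M(SiO2) = 60.083, so SiO2 mass = 120.166 g.
120.166/225.375 × 100 = 53.32 wt%.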